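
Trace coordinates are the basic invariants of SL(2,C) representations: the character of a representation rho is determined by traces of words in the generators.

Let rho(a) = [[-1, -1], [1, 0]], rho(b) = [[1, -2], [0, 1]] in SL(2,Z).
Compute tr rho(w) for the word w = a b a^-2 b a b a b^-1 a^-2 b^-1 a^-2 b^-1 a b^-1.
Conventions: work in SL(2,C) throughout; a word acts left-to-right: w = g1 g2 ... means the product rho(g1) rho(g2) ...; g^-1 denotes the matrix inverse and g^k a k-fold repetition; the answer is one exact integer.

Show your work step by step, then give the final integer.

rho(a) = [[-1, -1], [1, 0]]
... * rho(b) = [[1, -2], [0, 1]]  ->  [[-1, 1], [1, -2]]
... * rho(a^-1) = [[0, 1], [-1, -1]]  ->  [[-1, -2], [2, 3]]
... * rho(a^-1) = [[0, 1], [-1, -1]]  ->  [[2, 1], [-3, -1]]
... * rho(b) = [[1, -2], [0, 1]]  ->  [[2, -3], [-3, 5]]
... * rho(a) = [[-1, -1], [1, 0]]  ->  [[-5, -2], [8, 3]]
... * rho(b) = [[1, -2], [0, 1]]  ->  [[-5, 8], [8, -13]]
... * rho(a) = [[-1, -1], [1, 0]]  ->  [[13, 5], [-21, -8]]
... * rho(b^-1) = [[1, 2], [0, 1]]  ->  [[13, 31], [-21, -50]]
... * rho(a^-1) = [[0, 1], [-1, -1]]  ->  [[-31, -18], [50, 29]]
... * rho(a^-1) = [[0, 1], [-1, -1]]  ->  [[18, -13], [-29, 21]]
... * rho(b^-1) = [[1, 2], [0, 1]]  ->  [[18, 23], [-29, -37]]
... * rho(a^-1) = [[0, 1], [-1, -1]]  ->  [[-23, -5], [37, 8]]
... * rho(a^-1) = [[0, 1], [-1, -1]]  ->  [[5, -18], [-8, 29]]
... * rho(b^-1) = [[1, 2], [0, 1]]  ->  [[5, -8], [-8, 13]]
... * rho(a) = [[-1, -1], [1, 0]]  ->  [[-13, -5], [21, 8]]
... * rho(b^-1) = [[1, 2], [0, 1]]  ->  [[-13, -31], [21, 50]]
tr = -13 + 50 = 37

37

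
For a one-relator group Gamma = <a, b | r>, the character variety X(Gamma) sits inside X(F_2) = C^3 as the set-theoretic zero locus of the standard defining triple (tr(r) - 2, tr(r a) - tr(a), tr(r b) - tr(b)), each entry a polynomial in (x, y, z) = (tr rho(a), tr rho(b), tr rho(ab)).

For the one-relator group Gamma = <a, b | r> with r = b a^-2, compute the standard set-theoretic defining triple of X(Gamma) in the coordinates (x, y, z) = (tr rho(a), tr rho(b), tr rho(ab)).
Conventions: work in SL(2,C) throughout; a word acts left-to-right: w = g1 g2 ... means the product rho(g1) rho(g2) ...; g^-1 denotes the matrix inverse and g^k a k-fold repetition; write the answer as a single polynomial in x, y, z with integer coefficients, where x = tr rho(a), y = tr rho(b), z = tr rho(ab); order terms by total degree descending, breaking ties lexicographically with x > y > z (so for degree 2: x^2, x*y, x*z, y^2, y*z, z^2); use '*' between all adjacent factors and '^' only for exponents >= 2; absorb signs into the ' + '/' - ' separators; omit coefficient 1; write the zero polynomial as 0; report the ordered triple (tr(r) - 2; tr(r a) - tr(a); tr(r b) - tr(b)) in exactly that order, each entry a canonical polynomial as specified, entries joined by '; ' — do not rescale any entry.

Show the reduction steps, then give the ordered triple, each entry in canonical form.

trace(b a^-1) = trace(b)*trace(a) - trace(b a) = x*y - z
next, trace(b a^-2) = trace(b a^-1)*trace(a) - trace(b) = x^2*y - x*z - y
next, trace(b^2) = trace(b)*trace(b) - trace(1)  (reduce the b square) = y^2 - 2
next, trace(b^2 a) = trace(b)*trace(a b) - trace(a)  (reduce the b square) = y*z - x
and trace(b^2 a^-1) = trace(b^2)*trace(a) - trace(b^2 a)  (eliminate a^-1) = x*y^2 - y*z - x
next, trace(b a^-2 b) = trace(b^2 a^-1)*trace(a) - trace(b^2)  (eliminate a^-1) = x^2*y^2 - x*y*z - x^2 - y^2 + 2
assemble the triple (trace(r) - 2; trace(r a) - x; trace(r b) - y)

x^2*y - x*z - y - 2; x*y - x - z; x^2*y^2 - x*y*z - x^2 - y^2 - y + 2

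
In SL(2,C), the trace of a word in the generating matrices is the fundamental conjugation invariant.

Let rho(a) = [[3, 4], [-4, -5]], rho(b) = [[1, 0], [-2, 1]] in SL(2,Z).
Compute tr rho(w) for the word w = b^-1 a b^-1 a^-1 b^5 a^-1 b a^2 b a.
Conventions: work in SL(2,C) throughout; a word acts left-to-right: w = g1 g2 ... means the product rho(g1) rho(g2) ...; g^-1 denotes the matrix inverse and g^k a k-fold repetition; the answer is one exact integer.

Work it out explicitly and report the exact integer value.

rho(b^-1) = [[1, 0], [2, 1]]
... * rho(a) = [[3, 4], [-4, -5]]  ->  [[3, 4], [2, 3]]
... * rho(b^-1) = [[1, 0], [2, 1]]  ->  [[11, 4], [8, 3]]
... * rho(a^-1) = [[-5, -4], [4, 3]]  ->  [[-39, -32], [-28, -23]]
... * rho(b) = [[1, 0], [-2, 1]]  ->  [[25, -32], [18, -23]]
... * rho(b) = [[1, 0], [-2, 1]]  ->  [[89, -32], [64, -23]]
... * rho(b) = [[1, 0], [-2, 1]]  ->  [[153, -32], [110, -23]]
... * rho(b) = [[1, 0], [-2, 1]]  ->  [[217, -32], [156, -23]]
... * rho(b) = [[1, 0], [-2, 1]]  ->  [[281, -32], [202, -23]]
... * rho(a^-1) = [[-5, -4], [4, 3]]  ->  [[-1533, -1220], [-1102, -877]]
... * rho(b) = [[1, 0], [-2, 1]]  ->  [[907, -1220], [652, -877]]
... * rho(a) = [[3, 4], [-4, -5]]  ->  [[7601, 9728], [5464, 6993]]
... * rho(a) = [[3, 4], [-4, -5]]  ->  [[-16109, -18236], [-11580, -13109]]
... * rho(b) = [[1, 0], [-2, 1]]  ->  [[20363, -18236], [14638, -13109]]
... * rho(a) = [[3, 4], [-4, -5]]  ->  [[134033, 172632], [96350, 124097]]
tr = 134033 + 124097 = 258130

258130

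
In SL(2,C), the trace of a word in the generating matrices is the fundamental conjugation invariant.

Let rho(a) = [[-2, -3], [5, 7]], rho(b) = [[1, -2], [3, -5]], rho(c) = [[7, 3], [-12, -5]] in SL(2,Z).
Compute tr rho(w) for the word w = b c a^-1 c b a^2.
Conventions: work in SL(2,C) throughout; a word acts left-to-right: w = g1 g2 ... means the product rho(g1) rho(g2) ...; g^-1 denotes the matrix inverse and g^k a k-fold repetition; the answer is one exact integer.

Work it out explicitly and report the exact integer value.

-159275

rho(b) = [[1, -2], [3, -5]]
... * rho(c) = [[7, 3], [-12, -5]]  ->  [[31, 13], [81, 34]]
... * rho(a^-1) = [[7, 3], [-5, -2]]  ->  [[152, 67], [397, 175]]
... * rho(c) = [[7, 3], [-12, -5]]  ->  [[260, 121], [679, 316]]
... * rho(b) = [[1, -2], [3, -5]]  ->  [[623, -1125], [1627, -2938]]
... * rho(a) = [[-2, -3], [5, 7]]  ->  [[-6871, -9744], [-17944, -25447]]
... * rho(a) = [[-2, -3], [5, 7]]  ->  [[-34978, -47595], [-91347, -124297]]
tr = -34978 + -124297 = -159275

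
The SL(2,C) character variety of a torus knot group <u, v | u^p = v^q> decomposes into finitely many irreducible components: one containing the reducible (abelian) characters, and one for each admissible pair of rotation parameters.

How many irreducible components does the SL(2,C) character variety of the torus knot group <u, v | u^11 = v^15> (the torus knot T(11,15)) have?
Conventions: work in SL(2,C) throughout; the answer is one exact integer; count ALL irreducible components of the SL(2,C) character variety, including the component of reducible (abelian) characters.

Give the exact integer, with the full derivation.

71

For T(11,15): irreducibility forces the central element u^11 = v^15 to one of +I, -I.
On an irreducible component, tr(u) is locked at 2*cos(pi*alpha/11) for some alpha in 1..10, and tr(v) at 2*cos(pi*beta/15) for some beta in 1..14.
Consistency of u^11 = (-1)^alpha I with v^15 = (-1)^beta I forces alpha = beta (mod 2).
Enumerate parity-matched pairs: 5*7 odd-odd plus 5*7 even-even gives 70.
Total: 70 irreducible-character components + 1 reducible (abelian) component = 71.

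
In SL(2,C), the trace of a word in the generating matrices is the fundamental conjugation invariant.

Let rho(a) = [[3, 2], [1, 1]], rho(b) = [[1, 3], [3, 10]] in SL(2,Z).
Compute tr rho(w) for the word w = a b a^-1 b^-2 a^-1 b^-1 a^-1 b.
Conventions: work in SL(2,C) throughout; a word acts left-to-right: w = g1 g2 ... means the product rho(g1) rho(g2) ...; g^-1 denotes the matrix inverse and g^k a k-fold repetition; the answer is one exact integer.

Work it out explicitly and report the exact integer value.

1837913

rho(a) = [[3, 2], [1, 1]]
... * rho(b) = [[1, 3], [3, 10]]  ->  [[9, 29], [4, 13]]
... * rho(a^-1) = [[1, -2], [-1, 3]]  ->  [[-20, 69], [-9, 31]]
... * rho(b^-1) = [[10, -3], [-3, 1]]  ->  [[-407, 129], [-183, 58]]
... * rho(b^-1) = [[10, -3], [-3, 1]]  ->  [[-4457, 1350], [-2004, 607]]
... * rho(a^-1) = [[1, -2], [-1, 3]]  ->  [[-5807, 12964], [-2611, 5829]]
... * rho(b^-1) = [[10, -3], [-3, 1]]  ->  [[-96962, 30385], [-43597, 13662]]
... * rho(a^-1) = [[1, -2], [-1, 3]]  ->  [[-127347, 285079], [-57259, 128180]]
... * rho(b) = [[1, 3], [3, 10]]  ->  [[727890, 2468749], [327281, 1110023]]
tr = 727890 + 1110023 = 1837913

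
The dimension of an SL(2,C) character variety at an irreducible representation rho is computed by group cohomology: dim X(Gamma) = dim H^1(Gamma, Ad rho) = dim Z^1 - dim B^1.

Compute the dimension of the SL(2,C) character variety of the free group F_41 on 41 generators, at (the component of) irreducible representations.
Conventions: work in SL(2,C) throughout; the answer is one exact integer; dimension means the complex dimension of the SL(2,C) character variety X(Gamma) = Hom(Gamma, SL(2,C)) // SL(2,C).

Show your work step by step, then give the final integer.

The free group F_41: 41 generators, no relators.
So Z^1 = (sl_2)^41 in full: dim Z^1 = 123.
At an irreducible rho the centralizer of the image in sl_2 is 0, so the coboundary map sl_2 -> Z^1 is injective: dim B^1 = 3.
dim H^1 = 123 - 3 = 120, which is dim X.

120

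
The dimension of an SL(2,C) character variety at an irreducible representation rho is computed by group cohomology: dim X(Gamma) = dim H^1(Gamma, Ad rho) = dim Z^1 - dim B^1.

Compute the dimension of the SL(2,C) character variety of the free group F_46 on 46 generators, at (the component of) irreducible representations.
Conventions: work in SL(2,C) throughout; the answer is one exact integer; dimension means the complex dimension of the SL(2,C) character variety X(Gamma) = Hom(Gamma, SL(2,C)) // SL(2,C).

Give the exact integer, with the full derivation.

Gamma = F_46 has 46 generators and no relators.
Z^1(Gamma, Ad rho) = (sl_2)^46: a cocycle is a free choice of one sl_2 vector per generator, so dim Z^1 = 3*46 = 138.
Irreducibility makes the coboundary map sl_2 -> Z^1 injective (trivial centralizer), so dim B^1 = 3.
dim X = dim H^1 = dim Z^1 - dim B^1 = 138 - 3 = 135.

135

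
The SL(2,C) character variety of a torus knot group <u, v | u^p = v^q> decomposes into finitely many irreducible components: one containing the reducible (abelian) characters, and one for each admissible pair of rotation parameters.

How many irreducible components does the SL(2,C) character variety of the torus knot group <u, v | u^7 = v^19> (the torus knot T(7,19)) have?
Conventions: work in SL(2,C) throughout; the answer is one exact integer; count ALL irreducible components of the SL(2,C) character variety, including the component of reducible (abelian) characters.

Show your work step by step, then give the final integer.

55

For T(7,19): irreducibility forces the central element u^7 = v^19 to one of +I, -I.
On an irreducible component, tr(u) is locked at 2*cos(pi*alpha/7) for some alpha in 1..6, and tr(v) at 2*cos(pi*beta/19) for some beta in 1..18.
Consistency of u^7 = (-1)^alpha I with v^19 = (-1)^beta I forces alpha = beta (mod 2).
Counting: 3 odd alphas x 9 odd betas + 3 even alphas x 9 even betas = 27 + 27 = 54.
components with irreducible characters: 54; plus the single component of reducible (abelian) characters: total 55.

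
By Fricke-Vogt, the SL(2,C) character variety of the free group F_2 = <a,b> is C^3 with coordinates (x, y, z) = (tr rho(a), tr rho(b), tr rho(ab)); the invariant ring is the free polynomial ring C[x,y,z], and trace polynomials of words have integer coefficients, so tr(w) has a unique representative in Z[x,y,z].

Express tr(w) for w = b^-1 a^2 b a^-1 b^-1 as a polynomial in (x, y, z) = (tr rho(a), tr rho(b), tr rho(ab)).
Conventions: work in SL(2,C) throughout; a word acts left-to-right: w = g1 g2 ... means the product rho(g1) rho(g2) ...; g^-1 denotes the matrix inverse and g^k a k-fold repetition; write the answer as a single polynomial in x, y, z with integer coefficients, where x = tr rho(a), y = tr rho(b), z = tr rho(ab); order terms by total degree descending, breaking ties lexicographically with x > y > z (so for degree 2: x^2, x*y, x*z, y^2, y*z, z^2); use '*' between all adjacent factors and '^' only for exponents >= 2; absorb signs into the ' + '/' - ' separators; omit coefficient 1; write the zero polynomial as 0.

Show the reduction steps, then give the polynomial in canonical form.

-x^2*y^2*z + x^3*y + x*y^3 + x*y*z^2 - 3*x*y - z

trace(a^2) = trace(a)*trace(a) - trace(1)  (reduce the a square) = x^2 - 2
trace(a^2 b) = trace(a)*trace(b a) - trace(b)  (reduce the a square) = x*z - y
trace(b^-1 a^2) = trace(a^2)*trace(b) - trace(a^2 b)  (eliminate b^-1) = x^2*y - x*z - y
trace(a^2 b a) = trace(a)*trace(b a^2) - trace(b a)  (reduce the a square) = x^2*z - x*y - z
trace(b a b a) = trace(a b)*trace(a b) - trace(1)  (split on a) = z^2 - 2
trace(b a b) = trace(b)*trace(a b) - trace(a)  (reduce the b square) = y*z - x
trace(a^2 b a b) = trace(a)*trace(b a b a) - trace(b a b)  (reduce the a square) = x*z^2 - y*z - x
trace(b^-1 a^2 b a) = trace(a^2 b a)*trace(b) - trace(a^2 b a b)  (eliminate b^-1) = x^2*y*z - x*y^2 - x*z^2 + x
trace(b^-2 a^2 b a) = trace(b^-1 a^2 b a)*trace(b) - trace(b^-1 a^2 b a b)  (eliminate b^-1) = x^2*y^2*z - x*y^3 - x*y*z^2 - x^2*z + 2*x*y + z
trace(b^-1 a^2 b a^-1 b^-1) = trace(b^-2 a^2 b)*trace(a) - trace(b^-2 a^2 b a)  (eliminate a^-1) = -x^2*y^2*z + x^3*y + x*y^3 + x*y*z^2 - 3*x*y - z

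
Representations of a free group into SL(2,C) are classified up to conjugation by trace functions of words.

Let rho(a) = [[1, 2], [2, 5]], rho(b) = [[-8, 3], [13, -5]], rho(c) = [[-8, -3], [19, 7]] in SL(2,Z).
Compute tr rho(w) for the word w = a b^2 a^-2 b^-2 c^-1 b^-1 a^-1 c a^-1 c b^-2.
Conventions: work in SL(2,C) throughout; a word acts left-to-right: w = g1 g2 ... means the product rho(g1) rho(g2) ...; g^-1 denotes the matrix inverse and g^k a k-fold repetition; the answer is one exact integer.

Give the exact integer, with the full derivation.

rho(a) = [[1, 2], [2, 5]]
... * rho(b) = [[-8, 3], [13, -5]]  ->  [[18, -7], [49, -19]]
... * rho(b) = [[-8, 3], [13, -5]]  ->  [[-235, 89], [-639, 242]]
... * rho(a^-1) = [[5, -2], [-2, 1]]  ->  [[-1353, 559], [-3679, 1520]]
... * rho(a^-1) = [[5, -2], [-2, 1]]  ->  [[-7883, 3265], [-21435, 8878]]
... * rho(b^-1) = [[-5, -3], [-13, -8]]  ->  [[-3030, -2471], [-8239, -6719]]
... * rho(b^-1) = [[-5, -3], [-13, -8]]  ->  [[47273, 28858], [128542, 78469]]
... * rho(c^-1) = [[7, 3], [-19, -8]]  ->  [[-217391, -89045], [-591117, -242126]]
... * rho(b^-1) = [[-5, -3], [-13, -8]]  ->  [[2244540, 1364533], [6103223, 3710359]]
... * rho(a^-1) = [[5, -2], [-2, 1]]  ->  [[8493634, -3124547], [23095397, -8496087]]
... * rho(c) = [[-8, -3], [19, 7]]  ->  [[-127315465, -47352731], [-346188829, -128758800]]
... * rho(a^-1) = [[5, -2], [-2, 1]]  ->  [[-541871863, 207278199], [-1473426545, 563618858]]
... * rho(c) = [[-8, -3], [19, 7]]  ->  [[8273260685, 3076562982], [22496170662, 8365611641]]
... * rho(b^-1) = [[-5, -3], [-13, -8]]  ->  [[-81361622191, -49432285911], [-221233804643, -134413405114]]
... * rho(b^-1) = [[-5, -3], [-13, -8]]  ->  [[1049427827798, 639543153861], [2853543289697, 1739008654841]]
tr = 1049427827798 + 1739008654841 = 2788436482639

2788436482639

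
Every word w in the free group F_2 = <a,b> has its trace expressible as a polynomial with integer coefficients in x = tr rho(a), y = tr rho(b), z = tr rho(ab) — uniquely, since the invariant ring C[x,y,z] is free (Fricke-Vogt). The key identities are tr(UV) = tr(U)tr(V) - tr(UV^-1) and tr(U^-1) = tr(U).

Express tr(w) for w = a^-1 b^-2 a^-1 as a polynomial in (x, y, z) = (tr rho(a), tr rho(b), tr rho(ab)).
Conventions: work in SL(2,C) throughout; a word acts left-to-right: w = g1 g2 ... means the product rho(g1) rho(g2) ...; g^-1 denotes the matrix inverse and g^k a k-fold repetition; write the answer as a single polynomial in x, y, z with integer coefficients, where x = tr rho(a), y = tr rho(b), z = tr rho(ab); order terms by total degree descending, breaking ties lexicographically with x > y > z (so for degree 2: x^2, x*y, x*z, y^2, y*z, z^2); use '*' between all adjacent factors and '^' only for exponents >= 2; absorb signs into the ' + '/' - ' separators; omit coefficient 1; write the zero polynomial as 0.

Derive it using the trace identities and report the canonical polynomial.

x*y*z - x^2 - y^2 + 2

and tr(b^-1) = tr(b) = y
next, tr(b^-1 a) = tr(a) * tr(b) - tr(a b) = x*y - z
tr(b^-1 a^-1) = tr(b^-1) * tr(a) - tr(b^-1 a) = z
and tr(a^-1 b^-2) = tr(b^-1 a^-1) * tr(b) - tr(b^-1 a^-1 b) = y*z - x
next, tr(b^-2) = tr(b^-1) * tr(b) - tr(1) = y^2 - 2
tr(a^-1 b^-2 a^-1) = tr(a^-1 b^-2) * tr(a) - tr(a^-1 b^-2 a) = x*y*z - x^2 - y^2 + 2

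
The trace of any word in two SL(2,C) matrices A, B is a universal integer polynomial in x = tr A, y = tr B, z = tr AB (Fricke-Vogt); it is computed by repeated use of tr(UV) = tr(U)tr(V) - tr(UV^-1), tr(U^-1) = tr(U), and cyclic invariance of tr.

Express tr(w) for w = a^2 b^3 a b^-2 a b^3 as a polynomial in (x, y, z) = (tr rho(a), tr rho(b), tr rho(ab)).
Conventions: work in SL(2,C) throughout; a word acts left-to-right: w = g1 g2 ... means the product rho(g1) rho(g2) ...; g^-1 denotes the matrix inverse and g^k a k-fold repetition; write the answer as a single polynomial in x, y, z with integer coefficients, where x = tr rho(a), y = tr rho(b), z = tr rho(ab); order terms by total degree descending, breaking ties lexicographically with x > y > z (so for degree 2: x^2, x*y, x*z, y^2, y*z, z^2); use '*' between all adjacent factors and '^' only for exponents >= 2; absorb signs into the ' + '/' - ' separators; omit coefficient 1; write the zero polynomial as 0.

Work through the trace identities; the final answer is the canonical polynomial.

x^2*y^6*z^2 - 2*x^3*y^5*z - 2*x*y^7*z - x*y^5*z^3 + x^4*y^4 + 2*x^2*y^6 - x^2*y^4*z^2 + y^8 + y^6*z^2 + 3*x^3*y^3*z + 10*x*y^5*z + 2*x*y^3*z^3 - x^4*y^2 - 9*x^2*y^4 + x^2*y^2*z^2 - 8*y^6 - 4*y^4*z^2 - 2*x^3*y*z - 14*x*y^3*z - x*y*z^3 + 8*x^2*y^2 - x^2*z^2 + 20*y^4 + 3*y^2*z^2 + 8*x*y*z - 16*y^2 + 2

trace(a b a b) = trace(b a) trace(b a) - trace(1)   [split at repeated b] = z^2 - 2
trace(a b a) = trace(a) trace(b a) - trace(b) = x*z - y
trace(b a b^2 a) = trace(b) trace(a b a b) - trace(a b a) = y*z^2 - x*z - y
trace(b a b) = trace(b) trace(a b) - trace(a) = y*z - x
trace(b a b^2) = trace(b) trace(b a b) - trace(b a) = y^2*z - x*y - z
trace(a b^2 a^2 b) = trace(a) trace(b a b^2 a) - trace(b a b^2) = x*y*z^2 - x^2*z - y^2*z + z
trace(a^2) = trace(a) trace(a) - trace(1) = x^2 - 2
trace(b^2 a^2) = trace(b) trace(a^2 b) - trace(a^2) = x*y*z - x^2 - y^2 + 2
trace(a b^2 a^2) = trace(a) trace(b^2 a^2) - trace(b^2 a) = x^2*y*z - x^3 - x*y^2 - y*z + 3*x
trace(b^2 a^2 b^2 a) = trace(b) trace(a b^2 a^2 b) - trace(a b^2 a^2) = x*y^2*z^2 - 2*x^2*y*z - y^3*z + x^3 + x*y^2 + 2*y*z - 3*x
trace(b^4 a) = trace(b) trace(b a b^2) - trace(b a b) = y^3*z - x*y^2 - 2*y*z + x
trace(b^2) = trace(b) trace(b) - trace(1) = y^2 - 2
trace(b^3) = trace(b) trace(b^2) - trace(b) = y^3 - 3*y
trace(b^4) = trace(b) trace(b^3) - trace(b^2) = y^4 - 4*y^2 + 2
trace(b^2 a^2 b^2) = trace(a) trace(b^4 a) - trace(b^4) = x*y^3*z - x^2*y^2 - y^4 - 2*x*y*z + x^2 + 4*y^2 - 2
trace(b a^2 b^2 a^2 b) = trace(a) trace(b^2 a^2 b^2 a) - trace(b^2 a^2 b^2) = x^2*y^2*z^2 - 2*x^3*y*z - 2*x*y^3*z + x^4 + 2*x^2*y^2 + y^4 + 4*x*y*z - 4*x^2 - 4*y^2 + 2
trace(b^2 a^2 b) = trace(b) trace(a^2 b^2) - trace(a^2 b) = x*y^2*z - x^2*y - y^3 - x*z + 3*y
trace(b a^2 b^2 a^2) = trace(a) trace(b^2 a^2 b a) - trace(b^2 a^2 b) = x^2*y*z^2 - x^3*z - 2*x*y^2*z + x^2*y + y^3 + 2*x*z - 3*y
trace(b a^2 b^3 a^2 b) = trace(b) trace(b a^2 b^2 a^2 b) - trace(b a^2 b^2 a^2) = x^2*y^3*z^2 - 2*x^3*y^2*z - 2*x*y^4*z + x^4*y + 2*x^2*y^3 - x^2*y*z^2 + y^5 + x^3*z + 6*x*y^2*z - 5*x^2*y - 5*y^3 - 2*x*z + 5*y
trace(b a^2 b a) = trace(a) trace(b a b a) - trace(b a b) = x*z^2 - y*z - x
trace(b a^2 b a^2) = trace(a) trace(b a^2 b a) - trace(b a^2 b) = x^2*z^2 - 2*x*y*z + y^2 - 2
trace(b a^2 b^3 a^2) = trace(b) trace(b a^2 b a^2 b) - trace(b a^2 b a^2) = x^2*y^2*z^2 - x^3*y*z - 2*x*y^3*z + x^2*y^2 - x^2*z^2 + y^4 + 4*x*y*z - 4*y^2 + 2
trace(a b^3 a^2 b^3 a) = trace(b) trace(b a^2 b^3 a^2 b) - trace(b a^2 b^3 a^2) = x^2*y^4*z^2 - 2*x^3*y^3*z - 2*x*y^5*z + x^4*y^2 + 2*x^2*y^4 - 2*x^2*y^2*z^2 + y^6 + 2*x^3*y*z + 8*x*y^3*z - 6*x^2*y^2 + x^2*z^2 - 6*y^4 - 6*x*y*z + 9*y^2 - 2
trace(a b a b a b) = trace(b a b a) trace(b a) - trace(a b)   [split at repeated b] = z^3 - 3*z
trace(a b^2 a b a b) = trace(b) trace(a b a b a b) - trace(a b a b a) = y*z^3 - x*z^2 - 2*y*z + x
trace(a b a^2) = trace(a) trace(a b a) - trace(a b) = x^2*z - x*y - z
trace(a b^2 a b a) = trace(b) trace(a b a^2 b) - trace(a b a^2) = x*y*z^2 - x^2*z - y^2*z + z
trace(a b^2 a b a b^2) = trace(b) trace(a b^2 a b a b) - trace(a b^2 a b a) = y^2*z^3 - 2*x*y*z^2 + x^2*z - y^2*z + x*y - z
trace(b a b a b^3 a b) = trace(b) trace(a b^2 a b a b^2) - trace(a b^2 a b a b) = y^3*z^3 - 2*x*y^2*z^2 + x^2*y*z - y^3*z - y*z^3 + x*y^2 + x*z^2 + y*z - x
trace(b a b a b^3 a) = trace(b) trace(a b a b a b^2) - trace(a b a b a b) = y^2*z^3 - x*y*z^2 - 2*y^2*z - z^3 + x*y + 3*z
trace(b^3 a b a b^3 a) = trace(b) trace(b a b a b^3 a b) - trace(b a b a b^3 a) = y^4*z^3 - 2*x*y^3*z^2 + x^2*y^2*z - y^4*z - 2*y^2*z^3 + x*y^3 + 2*x*y*z^2 + 3*y^2*z + z^3 - 2*x*y - 3*z
trace(a b a b^3) = trace(b) trace(b a b a b) - trace(b a b a) = y^2*z^2 - x*y*z - y^2 - z^2 + 2
trace(b^3 a b a b) = trace(b) trace(a b a b^3) - trace(a b a b^2) = y^3*z^2 - x*y^2*z - y^3 - 2*y*z^2 + x*z + 3*y
trace(a b a b^5) = trace(b) trace(b^3 a b a b) - trace(b^3 a b a) = y^4*z^2 - x*y^3*z - y^4 - 3*y^2*z^2 + 2*x*y*z + 4*y^2 + z^2 - 2
trace(b^3 a b a b^3) = trace(b) trace(a b a b^5) - trace(a b a b^4) = y^5*z^2 - x*y^4*z - y^5 - 4*y^3*z^2 + 3*x*y^2*z + 5*y^3 + 3*y*z^2 - x*z - 5*y
trace(a b^3 a^2 b^3 a b) = trace(a) trace(b^3 a b a b^3 a) - trace(b^3 a b a b^3) = x*y^4*z^3 - 2*x^2*y^3*z^2 - y^5*z^2 + x^3*y^2*z - 2*x*y^2*z^3 + x^2*y^3 + 2*x^2*y*z^2 + y^5 + 4*y^3*z^2 + x*z^3 - 2*x^2*y - 5*y^3 - 3*y*z^2 - 2*x*z + 5*y
trace(b^-1 a b^3 a^2 b^3 a) = trace(a b^3 a^2 b^3 a) trace(b) - trace(a b^3 a^2 b^3 a b) = x^2*y^5*z^2 - 2*x^3*y^4*z - 2*x*y^6*z - x*y^4*z^3 + x^4*y^3 + 2*x^2*y^5 + y^7 + y^5*z^2 + x^3*y^2*z + 8*x*y^4*z + 2*x*y^2*z^3 - 7*x^2*y^3 - x^2*y*z^2 - 7*y^5 - 4*y^3*z^2 - 6*x*y^2*z - x*z^3 + 2*x^2*y + 14*y^3 + 3*y*z^2 + 2*x*z - 7*y
trace(a^2 b^3 a b^-2 a b^3) = trace(b^-1 a b^3 a^2 b^3 a) trace(b) - trace(b^-1 a b^3 a^2 b^3 a b) = x^2*y^6*z^2 - 2*x^3*y^5*z - 2*x*y^7*z - x*y^5*z^3 + x^4*y^4 + 2*x^2*y^6 - x^2*y^4*z^2 + y^8 + y^6*z^2 + 3*x^3*y^3*z + 10*x*y^5*z + 2*x*y^3*z^3 - x^4*y^2 - 9*x^2*y^4 + x^2*y^2*z^2 - 8*y^6 - 4*y^4*z^2 - 2*x^3*y*z - 14*x*y^3*z - x*y*z^3 + 8*x^2*y^2 - x^2*z^2 + 20*y^4 + 3*y^2*z^2 + 8*x*y*z - 16*y^2 + 2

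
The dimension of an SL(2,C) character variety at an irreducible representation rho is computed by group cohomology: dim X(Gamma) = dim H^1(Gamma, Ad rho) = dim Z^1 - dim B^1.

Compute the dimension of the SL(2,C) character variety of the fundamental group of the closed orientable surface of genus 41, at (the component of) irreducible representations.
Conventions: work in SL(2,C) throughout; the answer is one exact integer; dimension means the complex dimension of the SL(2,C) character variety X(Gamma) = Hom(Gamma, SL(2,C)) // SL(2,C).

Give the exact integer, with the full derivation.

The genus-41 surface group: 2g = 82 generators, one relator prod [a_i, b_i].
Before the relator condition, cocycle space has dim 3*82 = 246.
H^2 = coker(d_2) is dual to H^0 = 0 at irreducible rho (Poincare duality), so d_2 is onto: dim Z^1 = 243.
Coboundaries contribute dim B^1 = 3 (injective at irreducible rho).
dim H^1 = 243 - 3 = 240 = dim X.

240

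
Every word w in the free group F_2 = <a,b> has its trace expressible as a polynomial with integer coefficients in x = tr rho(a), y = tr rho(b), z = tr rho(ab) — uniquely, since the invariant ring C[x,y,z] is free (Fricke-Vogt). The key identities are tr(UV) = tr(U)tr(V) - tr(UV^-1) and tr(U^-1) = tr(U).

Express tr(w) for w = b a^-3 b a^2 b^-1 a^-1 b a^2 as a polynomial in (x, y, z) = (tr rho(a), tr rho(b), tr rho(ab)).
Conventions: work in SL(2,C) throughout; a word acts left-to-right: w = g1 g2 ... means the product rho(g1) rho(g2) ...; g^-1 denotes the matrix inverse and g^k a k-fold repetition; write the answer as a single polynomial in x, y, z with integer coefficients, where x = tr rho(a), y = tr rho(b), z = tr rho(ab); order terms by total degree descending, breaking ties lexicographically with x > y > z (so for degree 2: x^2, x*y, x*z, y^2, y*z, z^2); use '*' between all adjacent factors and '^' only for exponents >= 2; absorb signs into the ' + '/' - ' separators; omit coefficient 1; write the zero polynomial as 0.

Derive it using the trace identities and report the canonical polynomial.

-x^6*y^2*z^2 + 2*x^7*y*z + 2*x^5*y^3*z + 2*x^5*y*z^3 - x^8 - 2*x^6*y^2 - 2*x^6*z^2 - x^4*y^4 - x^4*y^2*z^2 - x^4*z^4 - 9*x^5*y*z - 3*x^3*y^3*z - 2*x^3*y*z^3 + 8*x^6 + 10*x^4*y^2 + 9*x^4*z^2 + 2*x^2*y^4 + 4*x^2*y^2*z^2 + x^2*z^4 + 7*x^3*y*z - x*y^3*z - x*y*z^3 - 20*x^4 - 12*x^2*y^2 - 8*x^2*z^2 + 4*x*y*z + 16*x^2 + y^2 - 2

trace(b a b a) = trace(b a) * trace(b a) - trace(1) = z^2 - 2
trace(b a b) = trace(b) * trace(a b) - trace(a) = y*z - x
trace(a b a^2 b) = trace(a) * trace(b a b a) - trace(b a b) = x*z^2 - y*z - x
trace(a b a) = trace(a) * trace(b a) - trace(b) = x*z - y
trace(a b a^2) = trace(a) * trace(a b a) - trace(a b) = x^2*z - x*y - z
trace(b a b a^2 b) = trace(b) * trace(a b a^2 b) - trace(a b a^2) = x*y*z^2 - x^2*z - y^2*z + z
trace(b a b a b a) = trace(b a) * trace(b a b a) - trace(b^-1 a^-1) = z^3 - 3*z
trace(b a b a b) = trace(b) * trace(a b a b) - trace(a b a) = y*z^2 - x*z - y
trace(b a b a^2 b a) = trace(a) * trace(b a b a b a) - trace(b a b a b) = x*z^3 - y*z^2 - 2*x*z + y
trace(a^-1 b a b a^2 b) = trace(b a b a^2 b) * trace(a) - trace(b a b a^2 b a) = x^2*y*z^2 - x^3*z - x*y^2*z - x*z^3 + y*z^2 + 3*x*z - y
trace(a^-1 b a b a^2 b a^-1) = trace(a^-1 b a b a^2 b) * trace(a) - trace(a^-1 b a b a^2 b a) = x^3*y*z^2 - x^4*z - x^2*y^2*z - x^2*z^3 + 4*x^2*z + y^2*z - x*y - z
trace(b a^2 b a^-3 b a) = trace(a^-1 b a b a^2 b a^-1) * trace(a) - trace(a^-1 b a b a^2 b) = x^4*y*z^2 - x^5*z - x^3*y^2*z - x^3*z^3 - x^2*y*z^2 + 5*x^3*z + 2*x*y^2*z + x*z^3 - x^2*y - y*z^2 - 4*x*z + y
trace(b^2) = trace(b) * trace(b) - trace(1) = y^2 - 2
trace(a^2 b^2) = trace(a) * trace(b^2 a) - trace(b^2) = x*y*z - x^2 - y^2 + 2
trace(b a^2 b^2) = trace(b) * trace(a^2 b^2) - trace(a^2 b) = x*y^2*z - x^2*y - y^3 - x*z + 3*y
trace(a^2 b^2 a^2 b) = trace(a) * trace(b a^2 b^2 a) - trace(b a^2 b^2) = x^2*y*z^2 - x^3*z - 2*x*y^2*z + x^2*y + y^3 + 2*x*z - 3*y
trace(a^2) = trace(a) * trace(a) - trace(1) = x^2 - 2
trace(a^3) = trace(a) * trace(a^2) - trace(a) = x^3 - 3*x
trace(b^2 a^3) = trace(b) * trace(a^3 b) - trace(a^3) = x^2*y*z - x^3 - x*y^2 - y*z + 3*x
trace(a^2 b^2 a^2) = trace(a) * trace(b^2 a^3) - trace(b^2 a^2) = x^3*y*z - x^4 - x^2*y^2 - 2*x*y*z + 4*x^2 + y^2 - 2
trace(b a^2 b^2 a^2 b) = trace(b) * trace(a^2 b^2 a^2 b) - trace(a^2 b^2 a^2) = x^2*y^2*z^2 - 2*x^3*y*z - 2*x*y^3*z + x^4 + 2*x^2*y^2 + y^4 + 4*x*y*z - 4*x^2 - 4*y^2 + 2
trace(b a^2 b a b) = trace(b) * trace(a^2 b a b) - trace(a^2 b a) = x*y*z^2 - x^2*z - y^2*z + z
trace(a^2 b a b a^2 b) = trace(a) * trace(b a^2 b a b a) - trace(b a^2 b a b) = x^2*z^3 - 2*x*y*z^2 - x^2*z + y^2*z + x*y - z
trace(b a b a^3) = trace(a) * trace(b a b a^2) - trace(b a b a) = x^2*z^2 - x*y*z - x^2 - z^2 + 2
trace(a^2 b a b a^2) = trace(a) * trace(b a b a^3) - trace(b a b a^2) = x^3*z^2 - x^2*y*z - x^3 - 2*x*z^2 + y*z + 3*x
trace(b a^2 b^2 a^2 b a) = trace(b) * trace(a^2 b a b a^2 b) - trace(a^2 b a b a^2) = x^2*y*z^3 - x^3*z^2 - 2*x*y^2*z^2 + y^3*z + x^3 + x*y^2 + 2*x*z^2 - 2*y*z - 3*x
trace(b a^2 b a^-1 b a^2 b) = trace(b a^2 b^2 a^2 b) * trace(a) - trace(b a^2 b^2 a^2 b a) = x^3*y^2*z^2 - 2*x^4*y*z - 2*x^2*y^3*z - x^2*y*z^3 + x^5 + 2*x^3*y^2 + x^3*z^2 + x*y^4 + 2*x*y^2*z^2 + 4*x^2*y*z - y^3*z - 5*x^3 - 5*x*y^2 - 2*x*z^2 + 2*y*z + 5*x
trace(b a b a b a b a) = trace(a b a b a b) * trace(a b) - trace(b a b a) = z^4 - 4*z^2 + 2
trace(b a b a b a b) = trace(b) * trace(a b a b a b) - trace(a b a b a) = y*z^3 - x*z^2 - 2*y*z + x
trace(b a b a^2 b a b a) = trace(a) * trace(b a b a b a b a) - trace(b a b a b a b) = x*z^4 - y*z^3 - 3*x*z^2 + 2*y*z + x
trace(a b a^2 b a) = trace(a) * trace(b a^2 b a) - trace(b a^2 b) = x^2*z^2 - 2*x*y*z + y^2 - 2
trace(b a b a^2 b a b) = trace(b) * trace(a b a^2 b a b) - trace(a b a^2 b a) = x*y*z^3 - x^2*z^2 - y^2*z^2 + 2
trace(b a^2 b a b a^2 b a) = trace(a) * trace(b a b a^2 b a b a) - trace(b a b a^2 b a b) = x^2*z^4 - 2*x*y*z^3 - 2*x^2*z^2 + y^2*z^2 + 2*x*y*z + x^2 - 2
trace(b a^2 b a^-1 b a^2 b a) = trace(b a^2 b a b a^2 b) * trace(a) - trace(b a^2 b a b a^2 b a) = x^3*y*z^3 - x^4*z^2 - 2*x^2*y^2*z^2 - x^2*z^4 + x*y^3*z + 2*x*y*z^3 + x^4 + x^2*y^2 + 4*x^2*z^2 - y^2*z^2 - 4*x*y*z - 4*x^2 + 2
trace(b a^2 b a^-1 b a^2 b a^-1) = trace(b a^2 b a^-1 b a^2 b) * trace(a) - trace(b a^2 b a^-1 b a^2 b a) = x^4*y^2*z^2 - 2*x^5*y*z - 2*x^3*y^3*z - 2*x^3*y*z^3 + x^6 + 2*x^4*y^2 + 2*x^4*z^2 + x^2*y^4 + 4*x^2*y^2*z^2 + x^2*z^4 + 4*x^3*y*z - 2*x*y^3*z - 2*x*y*z^3 - 6*x^4 - 6*x^2*y^2 - 6*x^2*z^2 + y^2*z^2 + 6*x*y*z + 9*x^2 - 2
trace(a^-1 b a^2 b a^-1 b a^2 b a^-1) = trace(b a^2 b a^-1 b a^2 b a^-1) * trace(a) - trace(b a^2 b a^-1 b a^2 b) = x^5*y^2*z^2 - 2*x^6*y*z - 2*x^4*y^3*z - 2*x^4*y*z^3 + x^7 + 2*x^5*y^2 + 2*x^5*z^2 + x^3*y^4 + 3*x^3*y^2*z^2 + x^3*z^4 + 6*x^4*y*z - x^2*y*z^3 - 7*x^5 - 8*x^3*y^2 - 7*x^3*z^2 - x*y^4 - x*y^2*z^2 + 2*x^2*y*z + y^3*z + 14*x^3 + 5*x*y^2 + 2*x*z^2 - 2*y*z - 7*x
trace(a^-1 b a^2 b a^-3 b a^2 b) = trace(a^-1 b a^2 b a^-1 b a^2 b a^-1) * trace(a) - trace(a^-1 b a^2 b a^-1 b a^2 b) = x^6*y^2*z^2 - 2*x^7*y*z - 2*x^5*y^3*z - 2*x^5*y*z^3 + x^8 + 2*x^6*y^2 + 2*x^6*z^2 + x^4*y^4 + 2*x^4*y^2*z^2 + x^4*z^4 + 8*x^5*y*z + 2*x^3*y^3*z + x^3*y*z^3 - 8*x^6 - 10*x^4*y^2 - 9*x^4*z^2 - 2*x^2*y^4 - 5*x^2*y^2*z^2 - x^2*z^4 - 2*x^3*y*z + 3*x*y^3*z + 2*x*y*z^3 + 20*x^4 + 11*x^2*y^2 + 8*x^2*z^2 - y^2*z^2 - 8*x*y*z - 16*x^2 + 2
trace(b a^-3 b a^2 b^-1 a^-1 b a^2) = trace(a^-1 b a^2 b a^-3 b a^2) * trace(b) - trace(a^-1 b a^2 b a^-3 b a^2 b) = -x^6*y^2*z^2 + 2*x^7*y*z + 2*x^5*y^3*z + 2*x^5*y*z^3 - x^8 - 2*x^6*y^2 - 2*x^6*z^2 - x^4*y^4 - x^4*y^2*z^2 - x^4*z^4 - 9*x^5*y*z - 3*x^3*y^3*z - 2*x^3*y*z^3 + 8*x^6 + 10*x^4*y^2 + 9*x^4*z^2 + 2*x^2*y^4 + 4*x^2*y^2*z^2 + x^2*z^4 + 7*x^3*y*z - x*y^3*z - x*y*z^3 - 20*x^4 - 12*x^2*y^2 - 8*x^2*z^2 + 4*x*y*z + 16*x^2 + y^2 - 2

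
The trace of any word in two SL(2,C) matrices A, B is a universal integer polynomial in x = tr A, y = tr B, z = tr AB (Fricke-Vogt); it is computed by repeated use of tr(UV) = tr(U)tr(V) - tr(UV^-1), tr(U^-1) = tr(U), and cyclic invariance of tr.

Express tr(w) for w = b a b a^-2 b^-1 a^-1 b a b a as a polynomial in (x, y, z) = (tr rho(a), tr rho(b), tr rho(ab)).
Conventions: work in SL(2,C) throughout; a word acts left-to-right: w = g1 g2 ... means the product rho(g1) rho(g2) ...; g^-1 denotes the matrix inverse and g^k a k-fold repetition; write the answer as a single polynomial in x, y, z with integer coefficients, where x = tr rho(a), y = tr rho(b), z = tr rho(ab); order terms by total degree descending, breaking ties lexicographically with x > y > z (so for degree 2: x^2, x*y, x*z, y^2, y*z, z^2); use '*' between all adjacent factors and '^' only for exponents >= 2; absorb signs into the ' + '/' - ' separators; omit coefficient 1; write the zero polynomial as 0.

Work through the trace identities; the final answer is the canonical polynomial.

tr(a b a b) = tr(a b) * tr(a b) - tr(1) = z^2 - 2
tr(a b a b a b) = tr(a b) * tr(a b a b) - tr(a^-1 b^-1) = z^3 - 3*z
apply: tr(b a b) = tr(b) * tr(a b) - tr(a) = y*z - x
apply: tr(a b a b a) = tr(a) * tr(b a b a) - tr(b a b) = x*z^2 - y*z - x
use: tr(b a b a b a b) = tr(b) * tr(a b a b a b) - tr(a b a b a) = y*z^3 - x*z^2 - 2*y*z + x
tr(b a b a b a b a) = tr(a b a b a b) * tr(a b) - tr(b a b a) = z^4 - 4*z^2 + 2
use: tr(b a b a b a b a^-1) = tr(b a b a b a b) * tr(a) - tr(b a b a b a b a) = x*y*z^3 - x^2*z^2 - z^4 - 2*x*y*z + x^2 + 4*z^2 - 2
tr(a^-1 b a b a b a b a^-1) = tr(b a b a b a b a^-1) * tr(a) - tr(b a b a b a b) = x^2*y*z^3 - x^3*z^2 - x*z^4 - 2*x^2*y*z - y*z^3 + x^3 + 5*x*z^2 + 2*y*z - 3*x
tr(b^2 a b a b a b) = tr(b) * tr(a b a b a b^2) - tr(a b a b a b) = y^2*z^3 - x*y*z^2 - 2*y^2*z - z^3 + x*y + 3*z
apply: tr(a b a) = tr(a) * tr(b a) - tr(b) = x*z - y
apply: tr(b a b a b) = tr(b) * tr(a b a b) - tr(a b a) = y*z^2 - x*z - y
use: tr(a b a b a b a) = tr(a) * tr(b a b a b a) - tr(b a b a b) = x*z^3 - y*z^2 - 2*x*z + y
apply: tr(b^2 a b a b a b a) = tr(b) * tr(a b a b a b a b) - tr(a b a b a b a) = y*z^4 - x*z^3 - 3*y*z^2 + 2*x*z + y
apply: tr(b a b a b a b a^-1 b) = tr(b^2 a b a b a b) * tr(a) - tr(b^2 a b a b a b a) = x*y^2*z^3 - x^2*y*z^2 - y*z^4 - 2*x*y^2*z + x^2*y + 3*y*z^2 + x*z - y
tr(b a b a b a b a b a) = tr(a b a b a b a b) * tr(a b) - tr(b a b a b a) = z^5 - 5*z^3 + 5*z
tr(b a b a b a b a^-1 b a) = tr(b a b a b a b a b) * tr(a) - tr(b a b a b a b a b a) = x*y*z^4 - x^2*z^3 - z^5 - 3*x*y*z^2 + 2*x^2*z + 5*z^3 + x*y - 5*z
tr(a^-1 b a b a b a b a^-1 b) = tr(b a b a b a b a^-1 b) * tr(a) - tr(b a b a b a b a^-1 b a) = x^2*y^2*z^3 - x^3*y*z^2 - 2*x*y*z^4 - 2*x^2*y^2*z + x^2*z^3 + z^5 + x^3*y + 6*x*y*z^2 - x^2*z - 5*z^3 - 2*x*y + 5*z
use: tr(a^-1 b^-1 a^-1 b a b a b a b) = tr(a^-1 b a b a b a b a^-1) * tr(b) - tr(a^-1 b a b a b a b a^-1 b) = x*y*z^4 - x^2*z^3 - y^2*z^3 - z^5 - x*y*z^2 + x^2*z + 2*y^2*z + 5*z^3 - x*y - 5*z
tr(b a b a^-2 b^-1 a^-1 b a b a) = tr(a^-1 b^-1 a^-1 b a b a b a b) * tr(a) - tr(a^-1 b^-1 a^-1 b a b a b a b a) = x^2*y*z^4 - x^3*z^3 - x*y^2*z^3 - x*z^5 - x^2*y*z^2 + x^3*z + 2*x*y^2*z + 5*x*z^3 - x^2*y - y*z^2 - 4*x*z + y

x^2*y*z^4 - x^3*z^3 - x*y^2*z^3 - x*z^5 - x^2*y*z^2 + x^3*z + 2*x*y^2*z + 5*x*z^3 - x^2*y - y*z^2 - 4*x*z + y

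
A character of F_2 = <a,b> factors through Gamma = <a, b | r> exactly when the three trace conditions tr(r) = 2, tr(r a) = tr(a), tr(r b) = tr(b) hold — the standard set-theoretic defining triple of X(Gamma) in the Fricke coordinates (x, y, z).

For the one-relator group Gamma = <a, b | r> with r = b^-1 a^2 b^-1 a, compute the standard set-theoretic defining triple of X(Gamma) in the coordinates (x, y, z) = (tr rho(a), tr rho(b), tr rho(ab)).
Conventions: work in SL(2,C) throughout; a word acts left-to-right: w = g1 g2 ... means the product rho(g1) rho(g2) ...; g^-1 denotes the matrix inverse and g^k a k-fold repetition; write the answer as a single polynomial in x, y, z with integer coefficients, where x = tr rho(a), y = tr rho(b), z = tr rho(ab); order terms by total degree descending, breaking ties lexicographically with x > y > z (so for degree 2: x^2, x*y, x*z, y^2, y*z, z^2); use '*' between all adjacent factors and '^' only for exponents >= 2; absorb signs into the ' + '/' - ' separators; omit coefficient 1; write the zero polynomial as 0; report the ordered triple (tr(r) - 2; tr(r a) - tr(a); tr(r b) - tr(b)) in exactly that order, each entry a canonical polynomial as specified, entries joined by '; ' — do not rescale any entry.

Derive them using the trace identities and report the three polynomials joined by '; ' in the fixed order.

trace(a^2) = trace(a) trace(a) - trace(1) = x^2 - 2
trace(a^3) = trace(a) trace(a^2) - trace(a) = x^3 - 3*x
trace(a b a) = trace(a) trace(b a) - trace(b) = x*z - y
trace(a^3 b) = trace(a) trace(a b a) - trace(a b) = x^2*z - x*y - z
trace(a b^-1 a^2) = trace(a^3) trace(b) - trace(a^3 b) = x^3*y - x^2*z - 2*x*y + z
trace(b a b a) = trace(b a) trace(b a) - trace(1)   [split at repeated b] = z^2 - 2
trace(b a b) = trace(b) trace(a b) - trace(a) = y*z - x
trace(a^2 b a b) = trace(a) trace(b a b a) - trace(b a b) = x*z^2 - y*z - x
trace(a b^-1 a^2 b) = trace(a^2 b a) trace(b) - trace(a^2 b a b) = x^2*y*z - x*y^2 - x*z^2 + x
trace(b^-1 a^2 b^-1 a) = trace(a b^-1 a^2) trace(b) - trace(a b^-1 a^2 b) = x^3*y^2 - 2*x^2*y*z - x*y^2 + x*z^2 + y*z - x
trace(a^4) = trace(a) trace(a^3) - trace(a^2)  (reduce the a square) = x^4 - 4*x^2 + 2
trace(a^4 b) = trace(a) trace(a^2 b a) - trace(a^2 b)  (reduce the a square) = x^3*z - x^2*y - 2*x*z + y
trace(a^2 b^-1 a^2) = trace(a^4) trace(b) - trace(a^4 b)  (eliminate b^-1) = x^4*y - x^3*z - 3*x^2*y + 2*x*z + y
trace(b a^2 b) = trace(b) trace(a^2 b) - trace(a^2)  (reduce the b square) = x*y*z - x^2 - y^2 + 2
trace(a^2 b a^2 b) = trace(a) trace(b a^2 b a) - trace(b a^2 b)  (reduce the a square) = x^2*z^2 - 2*x*y*z + y^2 - 2
trace(a^2 b^-1 a^2 b) = trace(a^2 b a^2) trace(b) - trace(a^2 b a^2 b)  (eliminate b^-1) = x^3*y*z - x^2*y^2 - x^2*z^2 + 2
trace(b^-1 a^2 b^-1 a^2) = trace(a^2 b^-1 a^2) trace(b) - trace(a^2 b^-1 a^2 b)  (eliminate b^-1) = x^4*y^2 - 2*x^3*y*z - 2*x^2*y^2 + x^2*z^2 + 2*x*y*z + y^2 - 2
assemble the triple (trace(r) - 2; trace(r a) - x; trace(r b) - y)

x^3*y^2 - 2*x^2*y*z - x*y^2 + x*z^2 + y*z - x - 2; x^4*y^2 - 2*x^3*y*z - 2*x^2*y^2 + x^2*z^2 + 2*x*y*z + y^2 - x - 2; x^3*y - x^2*z - 2*x*y - y + z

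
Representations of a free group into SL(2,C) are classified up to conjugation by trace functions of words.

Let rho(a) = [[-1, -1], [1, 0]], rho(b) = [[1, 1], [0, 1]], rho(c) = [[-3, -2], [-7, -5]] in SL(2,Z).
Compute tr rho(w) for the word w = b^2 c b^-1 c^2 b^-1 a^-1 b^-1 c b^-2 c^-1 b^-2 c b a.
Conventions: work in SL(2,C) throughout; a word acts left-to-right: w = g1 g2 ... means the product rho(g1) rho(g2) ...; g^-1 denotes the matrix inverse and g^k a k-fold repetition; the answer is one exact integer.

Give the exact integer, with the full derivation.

-48665

rho(b) = [[1, 1], [0, 1]]
... * rho(b) = [[1, 1], [0, 1]]  ->  [[1, 2], [0, 1]]
... * rho(c) = [[-3, -2], [-7, -5]]  ->  [[-17, -12], [-7, -5]]
... * rho(b^-1) = [[1, -1], [0, 1]]  ->  [[-17, 5], [-7, 2]]
... * rho(c) = [[-3, -2], [-7, -5]]  ->  [[16, 9], [7, 4]]
... * rho(c) = [[-3, -2], [-7, -5]]  ->  [[-111, -77], [-49, -34]]
... * rho(b^-1) = [[1, -1], [0, 1]]  ->  [[-111, 34], [-49, 15]]
... * rho(a^-1) = [[0, 1], [-1, -1]]  ->  [[-34, -145], [-15, -64]]
... * rho(b^-1) = [[1, -1], [0, 1]]  ->  [[-34, -111], [-15, -49]]
... * rho(c) = [[-3, -2], [-7, -5]]  ->  [[879, 623], [388, 275]]
... * rho(b^-1) = [[1, -1], [0, 1]]  ->  [[879, -256], [388, -113]]
... * rho(b^-1) = [[1, -1], [0, 1]]  ->  [[879, -1135], [388, -501]]
... * rho(c^-1) = [[-5, 2], [7, -3]]  ->  [[-12340, 5163], [-5447, 2279]]
... * rho(b^-1) = [[1, -1], [0, 1]]  ->  [[-12340, 17503], [-5447, 7726]]
... * rho(b^-1) = [[1, -1], [0, 1]]  ->  [[-12340, 29843], [-5447, 13173]]
... * rho(c) = [[-3, -2], [-7, -5]]  ->  [[-171881, -124535], [-75870, -54971]]
... * rho(b) = [[1, 1], [0, 1]]  ->  [[-171881, -296416], [-75870, -130841]]
... * rho(a) = [[-1, -1], [1, 0]]  ->  [[-124535, 171881], [-54971, 75870]]
tr = -124535 + 75870 = -48665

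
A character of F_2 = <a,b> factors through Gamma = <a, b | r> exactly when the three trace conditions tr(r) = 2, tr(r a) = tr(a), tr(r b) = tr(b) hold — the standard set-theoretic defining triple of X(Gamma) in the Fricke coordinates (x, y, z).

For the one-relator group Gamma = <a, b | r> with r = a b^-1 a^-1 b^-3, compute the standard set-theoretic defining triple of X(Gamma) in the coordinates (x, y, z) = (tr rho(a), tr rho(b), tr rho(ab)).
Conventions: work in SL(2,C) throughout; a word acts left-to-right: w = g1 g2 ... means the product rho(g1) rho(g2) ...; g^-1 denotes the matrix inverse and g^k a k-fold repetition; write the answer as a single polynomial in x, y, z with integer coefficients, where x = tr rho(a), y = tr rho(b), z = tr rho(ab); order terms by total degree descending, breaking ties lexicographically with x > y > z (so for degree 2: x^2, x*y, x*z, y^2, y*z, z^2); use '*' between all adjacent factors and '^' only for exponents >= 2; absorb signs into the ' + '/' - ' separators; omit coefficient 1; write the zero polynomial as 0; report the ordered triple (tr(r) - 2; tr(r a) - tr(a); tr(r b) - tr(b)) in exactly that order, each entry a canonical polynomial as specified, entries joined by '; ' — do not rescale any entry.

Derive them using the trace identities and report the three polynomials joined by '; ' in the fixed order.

x*y^3*z - x^2*y^2 - y^2*z^2 - x*y*z + x^2 + y^2 + z^2 - 4; x^2*y^3*z - x^3*y^2 - x*y^2*z^2 - x^2*y*z - y^3*z + x^3 + 2*x*y^2 + x*z^2 + 2*y*z - 4*x; x*y^2*z - x^2*y - y*z^2

trace(b^-1 a) = trace(a) trace(b) - trace(a b) = x*y - z
trace(b^-2 a) = trace(b^-1 a) trace(b) - trace(b^-1 a b) = x*y^2 - y*z - x
use: trace(a b^-3) = trace(b^-2 a) trace(b) - trace(b^-2 a b) = x*y^3 - y^2*z - 2*x*y + z
apply: trace(b^-3 a b^-1) = trace(a b^-3) trace(b) - trace(a b^-2) = x*y^4 - y^3*z - 3*x*y^2 + 2*y*z + x
apply: trace(a^2) = trace(a) trace(a) - trace(1) = x^2 - 2
trace(a^2 b) = trace(a) trace(b a) - trace(b) = x*z - y
trace(b^-1 a^2) = trace(a^2) trace(b) - trace(a^2 b) = x^2*y - x*z - y
use: trace(b^-2 a^2) = trace(b^-1 a^2) trace(b) - trace(b^-1 a^2 b) = x^2*y^2 - x*y*z - x^2 - y^2 + 2
trace(a b^-3 a) = trace(b^-2 a^2) trace(b) - trace(b^-2 a^2 b) = x^2*y^3 - x*y^2*z - 2*x^2*y - y^3 + x*z + 3*y
use: trace(a b a b) = trace(b a) trace(b a) - trace(1)   [split at repeated b] = z^2 - 2
apply: trace(b^-1 a b a) = trace(a b a) trace(b) - trace(a b a b) = x*y*z - y^2 - z^2 + 2
use: trace(b^-1 a b a b^-1) = trace(b^-1 a b a) trace(b) - trace(b^-1 a b a b) = x*y^2*z - y^3 - y*z^2 - x*z + 3*y
trace(a b^-3 a b) = trace(b^-1 a b a b^-1) trace(b) - trace(b^-1 a b a) = x*y^3*z - y^4 - y^2*z^2 - 2*x*y*z + 4*y^2 + z^2 - 2
use: trace(b^-3 a b^-1 a) = trace(a b^-3 a) trace(b) - trace(a b^-3 a b) = x^2*y^4 - 2*x*y^3*z - 2*x^2*y^2 + y^2*z^2 + 3*x*y*z - y^2 - z^2 + 2
trace(a b^-1 a^-1 b^-3) = trace(b^-3 a b^-1) trace(a) - trace(b^-3 a b^-1 a) = x*y^3*z - x^2*y^2 - y^2*z^2 - x*y*z + x^2 + y^2 + z^2 - 2
trace(b^-3 a^2 b^-1) = trace(b^-2 a^2 b^-1) trace(b) - trace(b^-2 a^2)   [inverse elimination on b] = x^2*y^4 - x*y^3*z - 3*x^2*y^2 - y^4 + 2*x*y*z + x^2 + 4*y^2 - 2
trace(a^3) = trace(a) trace(a^2) - trace(a)   [square of a] = x^3 - 3*x
trace(a^3 b) = trace(a) trace(a b a) - trace(a b)   [square of a] = x^2*z - x*y - z
apply: trace(a b^-1 a^2) = trace(a^3) trace(b) - trace(a^3 b)   [inverse elimination on b] = x^3*y - x^2*z - 2*x*y + z
trace(b a b) = trace(b) trace(a b) - trace(a)   [square of b] = y*z - x
apply: trace(a^2 b a b) = trace(a) trace(b a b a) - trace(b a b)   [square of a] = x*z^2 - y*z - x
trace(a b^-1 a^2 b) = trace(a^2 b a) trace(b) - trace(a^2 b a b)   [inverse elimination on b] = x^2*y*z - x*y^2 - x*z^2 + x
trace(a^2 b^-1 a b^-1) = trace(a b^-1 a^2) trace(b) - trace(a b^-1 a^2 b)   [inverse elimination on b] = x^3*y^2 - 2*x^2*y*z - x*y^2 + x*z^2 + y*z - x
apply: trace(b^-1 a^2 b^-1 a b^-1) = trace(a^2 b^-1 a b^-1) trace(b) - trace(a^2 b^-1 a)   [inverse elimination on b] = x^3*y^3 - 2*x^2*y^2*z - x^3*y - x*y^3 + x*y*z^2 + x^2*z + y^2*z + x*y - z
use: trace(b^-3 a^2 b^-1 a) = trace(b^-1 a^2 b^-1 a b^-1) trace(b) - trace(b^-1 a^2 b^-1 a)   [inverse elimination on b] = x^3*y^4 - 2*x^2*y^3*z - 2*x^3*y^2 - x*y^4 + x*y^2*z^2 + 3*x^2*y*z + y^3*z + 2*x*y^2 - x*z^2 - 2*y*z + x
apply: trace(a b^-1 a^-1 b^-3 a) = trace(b^-3 a^2 b^-1) trace(a) - trace(b^-3 a^2 b^-1 a)   [inverse elimination on a] = x^2*y^3*z - x^3*y^2 - x*y^2*z^2 - x^2*y*z - y^3*z + x^3 + 2*x*y^2 + x*z^2 + 2*y*z - 3*x
apply: trace(b^-2) = trace(b^-1) trace(b) - trace(1)   [inverse elimination on b] = y^2 - 2
apply: trace(a b a^-1 b^-1) = trace(b^-1 a b) trace(a) - trace(b^-1 a b a)   [inverse elimination on a] = -x*y*z + x^2 + y^2 + z^2 - 2
use: trace(a^-1 b^-2 a b) = trace(a b a^-1 b^-1) trace(b) - trace(a b a^-1)   [inverse elimination on b] = -x*y^2*z + x^2*y + y^3 + y*z^2 - 3*y
trace(a b^-1 a^-1 b^-2) = trace(a^-1 b^-2 a) trace(b) - trace(a^-1 b^-2 a b)   [inverse elimination on b] = x*y^2*z - x^2*y - y*z^2 + y
assemble the triple (trace(r) - 2; trace(r a) - x; trace(r b) - y)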